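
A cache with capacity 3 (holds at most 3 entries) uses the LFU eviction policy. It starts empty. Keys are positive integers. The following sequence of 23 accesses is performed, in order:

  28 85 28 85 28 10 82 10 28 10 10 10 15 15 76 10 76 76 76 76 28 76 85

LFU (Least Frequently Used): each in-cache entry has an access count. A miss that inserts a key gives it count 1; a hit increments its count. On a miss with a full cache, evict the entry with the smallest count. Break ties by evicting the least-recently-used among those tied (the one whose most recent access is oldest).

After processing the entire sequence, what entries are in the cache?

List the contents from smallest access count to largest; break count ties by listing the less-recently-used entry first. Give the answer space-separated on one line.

LFU simulation (capacity=3):
  1. access 28: MISS. Cache: [28(c=1)]
  2. access 85: MISS. Cache: [28(c=1) 85(c=1)]
  3. access 28: HIT, count now 2. Cache: [85(c=1) 28(c=2)]
  4. access 85: HIT, count now 2. Cache: [28(c=2) 85(c=2)]
  5. access 28: HIT, count now 3. Cache: [85(c=2) 28(c=3)]
  6. access 10: MISS. Cache: [10(c=1) 85(c=2) 28(c=3)]
  7. access 82: MISS, evict 10(c=1). Cache: [82(c=1) 85(c=2) 28(c=3)]
  8. access 10: MISS, evict 82(c=1). Cache: [10(c=1) 85(c=2) 28(c=3)]
  9. access 28: HIT, count now 4. Cache: [10(c=1) 85(c=2) 28(c=4)]
  10. access 10: HIT, count now 2. Cache: [85(c=2) 10(c=2) 28(c=4)]
  11. access 10: HIT, count now 3. Cache: [85(c=2) 10(c=3) 28(c=4)]
  12. access 10: HIT, count now 4. Cache: [85(c=2) 28(c=4) 10(c=4)]
  13. access 15: MISS, evict 85(c=2). Cache: [15(c=1) 28(c=4) 10(c=4)]
  14. access 15: HIT, count now 2. Cache: [15(c=2) 28(c=4) 10(c=4)]
  15. access 76: MISS, evict 15(c=2). Cache: [76(c=1) 28(c=4) 10(c=4)]
  16. access 10: HIT, count now 5. Cache: [76(c=1) 28(c=4) 10(c=5)]
  17. access 76: HIT, count now 2. Cache: [76(c=2) 28(c=4) 10(c=5)]
  18. access 76: HIT, count now 3. Cache: [76(c=3) 28(c=4) 10(c=5)]
  19. access 76: HIT, count now 4. Cache: [28(c=4) 76(c=4) 10(c=5)]
  20. access 76: HIT, count now 5. Cache: [28(c=4) 10(c=5) 76(c=5)]
  21. access 28: HIT, count now 5. Cache: [10(c=5) 76(c=5) 28(c=5)]
  22. access 76: HIT, count now 6. Cache: [10(c=5) 28(c=5) 76(c=6)]
  23. access 85: MISS, evict 10(c=5). Cache: [85(c=1) 28(c=5) 76(c=6)]
Total: 15 hits, 8 misses, 5 evictions

Answer: 85 28 76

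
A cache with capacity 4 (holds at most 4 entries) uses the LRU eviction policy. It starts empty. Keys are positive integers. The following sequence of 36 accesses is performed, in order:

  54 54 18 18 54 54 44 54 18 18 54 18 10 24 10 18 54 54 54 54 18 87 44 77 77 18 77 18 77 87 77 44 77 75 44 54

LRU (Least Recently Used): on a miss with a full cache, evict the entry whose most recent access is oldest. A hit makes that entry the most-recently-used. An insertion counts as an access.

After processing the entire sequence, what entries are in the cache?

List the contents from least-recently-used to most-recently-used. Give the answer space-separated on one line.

LRU simulation (capacity=4):
  1. access 54: MISS. Cache (LRU->MRU): [54]
  2. access 54: HIT. Cache (LRU->MRU): [54]
  3. access 18: MISS. Cache (LRU->MRU): [54 18]
  4. access 18: HIT. Cache (LRU->MRU): [54 18]
  5. access 54: HIT. Cache (LRU->MRU): [18 54]
  6. access 54: HIT. Cache (LRU->MRU): [18 54]
  7. access 44: MISS. Cache (LRU->MRU): [18 54 44]
  8. access 54: HIT. Cache (LRU->MRU): [18 44 54]
  9. access 18: HIT. Cache (LRU->MRU): [44 54 18]
  10. access 18: HIT. Cache (LRU->MRU): [44 54 18]
  11. access 54: HIT. Cache (LRU->MRU): [44 18 54]
  12. access 18: HIT. Cache (LRU->MRU): [44 54 18]
  13. access 10: MISS. Cache (LRU->MRU): [44 54 18 10]
  14. access 24: MISS, evict 44. Cache (LRU->MRU): [54 18 10 24]
  15. access 10: HIT. Cache (LRU->MRU): [54 18 24 10]
  16. access 18: HIT. Cache (LRU->MRU): [54 24 10 18]
  17. access 54: HIT. Cache (LRU->MRU): [24 10 18 54]
  18. access 54: HIT. Cache (LRU->MRU): [24 10 18 54]
  19. access 54: HIT. Cache (LRU->MRU): [24 10 18 54]
  20. access 54: HIT. Cache (LRU->MRU): [24 10 18 54]
  21. access 18: HIT. Cache (LRU->MRU): [24 10 54 18]
  22. access 87: MISS, evict 24. Cache (LRU->MRU): [10 54 18 87]
  23. access 44: MISS, evict 10. Cache (LRU->MRU): [54 18 87 44]
  24. access 77: MISS, evict 54. Cache (LRU->MRU): [18 87 44 77]
  25. access 77: HIT. Cache (LRU->MRU): [18 87 44 77]
  26. access 18: HIT. Cache (LRU->MRU): [87 44 77 18]
  27. access 77: HIT. Cache (LRU->MRU): [87 44 18 77]
  28. access 18: HIT. Cache (LRU->MRU): [87 44 77 18]
  29. access 77: HIT. Cache (LRU->MRU): [87 44 18 77]
  30. access 87: HIT. Cache (LRU->MRU): [44 18 77 87]
  31. access 77: HIT. Cache (LRU->MRU): [44 18 87 77]
  32. access 44: HIT. Cache (LRU->MRU): [18 87 77 44]
  33. access 77: HIT. Cache (LRU->MRU): [18 87 44 77]
  34. access 75: MISS, evict 18. Cache (LRU->MRU): [87 44 77 75]
  35. access 44: HIT. Cache (LRU->MRU): [87 77 75 44]
  36. access 54: MISS, evict 87. Cache (LRU->MRU): [77 75 44 54]
Total: 26 hits, 10 misses, 6 evictions

Answer: 77 75 44 54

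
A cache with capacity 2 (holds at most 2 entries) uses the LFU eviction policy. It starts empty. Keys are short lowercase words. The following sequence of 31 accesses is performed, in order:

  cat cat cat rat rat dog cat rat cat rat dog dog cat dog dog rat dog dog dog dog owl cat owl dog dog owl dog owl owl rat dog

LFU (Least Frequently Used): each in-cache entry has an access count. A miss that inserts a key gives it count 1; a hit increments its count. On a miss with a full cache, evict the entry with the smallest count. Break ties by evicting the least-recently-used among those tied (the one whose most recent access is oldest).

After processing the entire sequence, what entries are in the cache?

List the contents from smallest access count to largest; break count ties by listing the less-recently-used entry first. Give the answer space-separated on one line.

Answer: dog cat

Derivation:
LFU simulation (capacity=2):
  1. access cat: MISS. Cache: [cat(c=1)]
  2. access cat: HIT, count now 2. Cache: [cat(c=2)]
  3. access cat: HIT, count now 3. Cache: [cat(c=3)]
  4. access rat: MISS. Cache: [rat(c=1) cat(c=3)]
  5. access rat: HIT, count now 2. Cache: [rat(c=2) cat(c=3)]
  6. access dog: MISS, evict rat(c=2). Cache: [dog(c=1) cat(c=3)]
  7. access cat: HIT, count now 4. Cache: [dog(c=1) cat(c=4)]
  8. access rat: MISS, evict dog(c=1). Cache: [rat(c=1) cat(c=4)]
  9. access cat: HIT, count now 5. Cache: [rat(c=1) cat(c=5)]
  10. access rat: HIT, count now 2. Cache: [rat(c=2) cat(c=5)]
  11. access dog: MISS, evict rat(c=2). Cache: [dog(c=1) cat(c=5)]
  12. access dog: HIT, count now 2. Cache: [dog(c=2) cat(c=5)]
  13. access cat: HIT, count now 6. Cache: [dog(c=2) cat(c=6)]
  14. access dog: HIT, count now 3. Cache: [dog(c=3) cat(c=6)]
  15. access dog: HIT, count now 4. Cache: [dog(c=4) cat(c=6)]
  16. access rat: MISS, evict dog(c=4). Cache: [rat(c=1) cat(c=6)]
  17. access dog: MISS, evict rat(c=1). Cache: [dog(c=1) cat(c=6)]
  18. access dog: HIT, count now 2. Cache: [dog(c=2) cat(c=6)]
  19. access dog: HIT, count now 3. Cache: [dog(c=3) cat(c=6)]
  20. access dog: HIT, count now 4. Cache: [dog(c=4) cat(c=6)]
  21. access owl: MISS, evict dog(c=4). Cache: [owl(c=1) cat(c=6)]
  22. access cat: HIT, count now 7. Cache: [owl(c=1) cat(c=7)]
  23. access owl: HIT, count now 2. Cache: [owl(c=2) cat(c=7)]
  24. access dog: MISS, evict owl(c=2). Cache: [dog(c=1) cat(c=7)]
  25. access dog: HIT, count now 2. Cache: [dog(c=2) cat(c=7)]
  26. access owl: MISS, evict dog(c=2). Cache: [owl(c=1) cat(c=7)]
  27. access dog: MISS, evict owl(c=1). Cache: [dog(c=1) cat(c=7)]
  28. access owl: MISS, evict dog(c=1). Cache: [owl(c=1) cat(c=7)]
  29. access owl: HIT, count now 2. Cache: [owl(c=2) cat(c=7)]
  30. access rat: MISS, evict owl(c=2). Cache: [rat(c=1) cat(c=7)]
  31. access dog: MISS, evict rat(c=1). Cache: [dog(c=1) cat(c=7)]
Total: 17 hits, 14 misses, 12 evictions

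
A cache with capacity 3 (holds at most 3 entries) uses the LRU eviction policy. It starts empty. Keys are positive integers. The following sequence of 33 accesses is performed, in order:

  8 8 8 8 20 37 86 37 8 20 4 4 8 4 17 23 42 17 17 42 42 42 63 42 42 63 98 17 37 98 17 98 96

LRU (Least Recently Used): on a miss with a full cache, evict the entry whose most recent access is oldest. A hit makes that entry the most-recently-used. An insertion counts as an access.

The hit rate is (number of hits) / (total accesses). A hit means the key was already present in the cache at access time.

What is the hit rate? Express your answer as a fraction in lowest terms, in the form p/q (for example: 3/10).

LRU simulation (capacity=3):
  1. access 8: MISS. Cache (LRU->MRU): [8]
  2. access 8: HIT. Cache (LRU->MRU): [8]
  3. access 8: HIT. Cache (LRU->MRU): [8]
  4. access 8: HIT. Cache (LRU->MRU): [8]
  5. access 20: MISS. Cache (LRU->MRU): [8 20]
  6. access 37: MISS. Cache (LRU->MRU): [8 20 37]
  7. access 86: MISS, evict 8. Cache (LRU->MRU): [20 37 86]
  8. access 37: HIT. Cache (LRU->MRU): [20 86 37]
  9. access 8: MISS, evict 20. Cache (LRU->MRU): [86 37 8]
  10. access 20: MISS, evict 86. Cache (LRU->MRU): [37 8 20]
  11. access 4: MISS, evict 37. Cache (LRU->MRU): [8 20 4]
  12. access 4: HIT. Cache (LRU->MRU): [8 20 4]
  13. access 8: HIT. Cache (LRU->MRU): [20 4 8]
  14. access 4: HIT. Cache (LRU->MRU): [20 8 4]
  15. access 17: MISS, evict 20. Cache (LRU->MRU): [8 4 17]
  16. access 23: MISS, evict 8. Cache (LRU->MRU): [4 17 23]
  17. access 42: MISS, evict 4. Cache (LRU->MRU): [17 23 42]
  18. access 17: HIT. Cache (LRU->MRU): [23 42 17]
  19. access 17: HIT. Cache (LRU->MRU): [23 42 17]
  20. access 42: HIT. Cache (LRU->MRU): [23 17 42]
  21. access 42: HIT. Cache (LRU->MRU): [23 17 42]
  22. access 42: HIT. Cache (LRU->MRU): [23 17 42]
  23. access 63: MISS, evict 23. Cache (LRU->MRU): [17 42 63]
  24. access 42: HIT. Cache (LRU->MRU): [17 63 42]
  25. access 42: HIT. Cache (LRU->MRU): [17 63 42]
  26. access 63: HIT. Cache (LRU->MRU): [17 42 63]
  27. access 98: MISS, evict 17. Cache (LRU->MRU): [42 63 98]
  28. access 17: MISS, evict 42. Cache (LRU->MRU): [63 98 17]
  29. access 37: MISS, evict 63. Cache (LRU->MRU): [98 17 37]
  30. access 98: HIT. Cache (LRU->MRU): [17 37 98]
  31. access 17: HIT. Cache (LRU->MRU): [37 98 17]
  32. access 98: HIT. Cache (LRU->MRU): [37 17 98]
  33. access 96: MISS, evict 37. Cache (LRU->MRU): [17 98 96]
Total: 18 hits, 15 misses, 12 evictions

Hit rate = 18/33 = 6/11

Answer: 6/11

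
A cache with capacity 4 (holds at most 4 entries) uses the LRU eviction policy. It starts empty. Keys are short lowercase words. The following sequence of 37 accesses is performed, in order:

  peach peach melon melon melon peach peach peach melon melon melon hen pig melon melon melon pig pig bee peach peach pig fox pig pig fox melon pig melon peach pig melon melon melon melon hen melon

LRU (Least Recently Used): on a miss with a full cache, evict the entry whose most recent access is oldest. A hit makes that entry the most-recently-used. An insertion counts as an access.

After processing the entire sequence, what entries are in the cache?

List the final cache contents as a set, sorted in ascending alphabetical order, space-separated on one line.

LRU simulation (capacity=4):
  1. access peach: MISS. Cache (LRU->MRU): [peach]
  2. access peach: HIT. Cache (LRU->MRU): [peach]
  3. access melon: MISS. Cache (LRU->MRU): [peach melon]
  4. access melon: HIT. Cache (LRU->MRU): [peach melon]
  5. access melon: HIT. Cache (LRU->MRU): [peach melon]
  6. access peach: HIT. Cache (LRU->MRU): [melon peach]
  7. access peach: HIT. Cache (LRU->MRU): [melon peach]
  8. access peach: HIT. Cache (LRU->MRU): [melon peach]
  9. access melon: HIT. Cache (LRU->MRU): [peach melon]
  10. access melon: HIT. Cache (LRU->MRU): [peach melon]
  11. access melon: HIT. Cache (LRU->MRU): [peach melon]
  12. access hen: MISS. Cache (LRU->MRU): [peach melon hen]
  13. access pig: MISS. Cache (LRU->MRU): [peach melon hen pig]
  14. access melon: HIT. Cache (LRU->MRU): [peach hen pig melon]
  15. access melon: HIT. Cache (LRU->MRU): [peach hen pig melon]
  16. access melon: HIT. Cache (LRU->MRU): [peach hen pig melon]
  17. access pig: HIT. Cache (LRU->MRU): [peach hen melon pig]
  18. access pig: HIT. Cache (LRU->MRU): [peach hen melon pig]
  19. access bee: MISS, evict peach. Cache (LRU->MRU): [hen melon pig bee]
  20. access peach: MISS, evict hen. Cache (LRU->MRU): [melon pig bee peach]
  21. access peach: HIT. Cache (LRU->MRU): [melon pig bee peach]
  22. access pig: HIT. Cache (LRU->MRU): [melon bee peach pig]
  23. access fox: MISS, evict melon. Cache (LRU->MRU): [bee peach pig fox]
  24. access pig: HIT. Cache (LRU->MRU): [bee peach fox pig]
  25. access pig: HIT. Cache (LRU->MRU): [bee peach fox pig]
  26. access fox: HIT. Cache (LRU->MRU): [bee peach pig fox]
  27. access melon: MISS, evict bee. Cache (LRU->MRU): [peach pig fox melon]
  28. access pig: HIT. Cache (LRU->MRU): [peach fox melon pig]
  29. access melon: HIT. Cache (LRU->MRU): [peach fox pig melon]
  30. access peach: HIT. Cache (LRU->MRU): [fox pig melon peach]
  31. access pig: HIT. Cache (LRU->MRU): [fox melon peach pig]
  32. access melon: HIT. Cache (LRU->MRU): [fox peach pig melon]
  33. access melon: HIT. Cache (LRU->MRU): [fox peach pig melon]
  34. access melon: HIT. Cache (LRU->MRU): [fox peach pig melon]
  35. access melon: HIT. Cache (LRU->MRU): [fox peach pig melon]
  36. access hen: MISS, evict fox. Cache (LRU->MRU): [peach pig melon hen]
  37. access melon: HIT. Cache (LRU->MRU): [peach pig hen melon]
Total: 28 hits, 9 misses, 5 evictions

Answer: hen melon peach pig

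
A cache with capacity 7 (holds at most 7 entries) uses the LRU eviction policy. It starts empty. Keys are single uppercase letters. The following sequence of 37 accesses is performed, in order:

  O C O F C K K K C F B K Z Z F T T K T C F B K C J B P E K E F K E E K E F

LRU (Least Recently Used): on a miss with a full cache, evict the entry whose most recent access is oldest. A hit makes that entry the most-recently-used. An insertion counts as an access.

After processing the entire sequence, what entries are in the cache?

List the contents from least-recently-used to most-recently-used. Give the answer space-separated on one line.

Answer: C J B P K E F

Derivation:
LRU simulation (capacity=7):
  1. access O: MISS. Cache (LRU->MRU): [O]
  2. access C: MISS. Cache (LRU->MRU): [O C]
  3. access O: HIT. Cache (LRU->MRU): [C O]
  4. access F: MISS. Cache (LRU->MRU): [C O F]
  5. access C: HIT. Cache (LRU->MRU): [O F C]
  6. access K: MISS. Cache (LRU->MRU): [O F C K]
  7. access K: HIT. Cache (LRU->MRU): [O F C K]
  8. access K: HIT. Cache (LRU->MRU): [O F C K]
  9. access C: HIT. Cache (LRU->MRU): [O F K C]
  10. access F: HIT. Cache (LRU->MRU): [O K C F]
  11. access B: MISS. Cache (LRU->MRU): [O K C F B]
  12. access K: HIT. Cache (LRU->MRU): [O C F B K]
  13. access Z: MISS. Cache (LRU->MRU): [O C F B K Z]
  14. access Z: HIT. Cache (LRU->MRU): [O C F B K Z]
  15. access F: HIT. Cache (LRU->MRU): [O C B K Z F]
  16. access T: MISS. Cache (LRU->MRU): [O C B K Z F T]
  17. access T: HIT. Cache (LRU->MRU): [O C B K Z F T]
  18. access K: HIT. Cache (LRU->MRU): [O C B Z F T K]
  19. access T: HIT. Cache (LRU->MRU): [O C B Z F K T]
  20. access C: HIT. Cache (LRU->MRU): [O B Z F K T C]
  21. access F: HIT. Cache (LRU->MRU): [O B Z K T C F]
  22. access B: HIT. Cache (LRU->MRU): [O Z K T C F B]
  23. access K: HIT. Cache (LRU->MRU): [O Z T C F B K]
  24. access C: HIT. Cache (LRU->MRU): [O Z T F B K C]
  25. access J: MISS, evict O. Cache (LRU->MRU): [Z T F B K C J]
  26. access B: HIT. Cache (LRU->MRU): [Z T F K C J B]
  27. access P: MISS, evict Z. Cache (LRU->MRU): [T F K C J B P]
  28. access E: MISS, evict T. Cache (LRU->MRU): [F K C J B P E]
  29. access K: HIT. Cache (LRU->MRU): [F C J B P E K]
  30. access E: HIT. Cache (LRU->MRU): [F C J B P K E]
  31. access F: HIT. Cache (LRU->MRU): [C J B P K E F]
  32. access K: HIT. Cache (LRU->MRU): [C J B P E F K]
  33. access E: HIT. Cache (LRU->MRU): [C J B P F K E]
  34. access E: HIT. Cache (LRU->MRU): [C J B P F K E]
  35. access K: HIT. Cache (LRU->MRU): [C J B P F E K]
  36. access E: HIT. Cache (LRU->MRU): [C J B P F K E]
  37. access F: HIT. Cache (LRU->MRU): [C J B P K E F]
Total: 27 hits, 10 misses, 3 evictions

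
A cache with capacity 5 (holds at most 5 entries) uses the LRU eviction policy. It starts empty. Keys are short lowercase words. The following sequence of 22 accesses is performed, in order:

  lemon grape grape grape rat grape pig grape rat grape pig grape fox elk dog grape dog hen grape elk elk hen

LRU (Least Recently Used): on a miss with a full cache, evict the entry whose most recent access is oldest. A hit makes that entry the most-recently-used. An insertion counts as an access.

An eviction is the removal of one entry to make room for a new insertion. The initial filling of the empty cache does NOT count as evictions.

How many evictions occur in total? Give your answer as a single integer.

Answer: 3

Derivation:
LRU simulation (capacity=5):
  1. access lemon: MISS. Cache (LRU->MRU): [lemon]
  2. access grape: MISS. Cache (LRU->MRU): [lemon grape]
  3. access grape: HIT. Cache (LRU->MRU): [lemon grape]
  4. access grape: HIT. Cache (LRU->MRU): [lemon grape]
  5. access rat: MISS. Cache (LRU->MRU): [lemon grape rat]
  6. access grape: HIT. Cache (LRU->MRU): [lemon rat grape]
  7. access pig: MISS. Cache (LRU->MRU): [lemon rat grape pig]
  8. access grape: HIT. Cache (LRU->MRU): [lemon rat pig grape]
  9. access rat: HIT. Cache (LRU->MRU): [lemon pig grape rat]
  10. access grape: HIT. Cache (LRU->MRU): [lemon pig rat grape]
  11. access pig: HIT. Cache (LRU->MRU): [lemon rat grape pig]
  12. access grape: HIT. Cache (LRU->MRU): [lemon rat pig grape]
  13. access fox: MISS. Cache (LRU->MRU): [lemon rat pig grape fox]
  14. access elk: MISS, evict lemon. Cache (LRU->MRU): [rat pig grape fox elk]
  15. access dog: MISS, evict rat. Cache (LRU->MRU): [pig grape fox elk dog]
  16. access grape: HIT. Cache (LRU->MRU): [pig fox elk dog grape]
  17. access dog: HIT. Cache (LRU->MRU): [pig fox elk grape dog]
  18. access hen: MISS, evict pig. Cache (LRU->MRU): [fox elk grape dog hen]
  19. access grape: HIT. Cache (LRU->MRU): [fox elk dog hen grape]
  20. access elk: HIT. Cache (LRU->MRU): [fox dog hen grape elk]
  21. access elk: HIT. Cache (LRU->MRU): [fox dog hen grape elk]
  22. access hen: HIT. Cache (LRU->MRU): [fox dog grape elk hen]
Total: 14 hits, 8 misses, 3 evictions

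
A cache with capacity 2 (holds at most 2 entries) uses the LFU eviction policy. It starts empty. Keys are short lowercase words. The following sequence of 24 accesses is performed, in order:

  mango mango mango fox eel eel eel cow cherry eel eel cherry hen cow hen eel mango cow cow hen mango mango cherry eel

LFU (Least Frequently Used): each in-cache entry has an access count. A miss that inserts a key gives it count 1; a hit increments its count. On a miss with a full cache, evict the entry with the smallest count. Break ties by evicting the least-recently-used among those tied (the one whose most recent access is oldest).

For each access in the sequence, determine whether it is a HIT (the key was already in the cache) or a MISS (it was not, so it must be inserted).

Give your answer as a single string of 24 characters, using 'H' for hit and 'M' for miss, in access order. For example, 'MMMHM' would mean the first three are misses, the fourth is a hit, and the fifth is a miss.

Answer: MHHMMHHMMHHHMMMHMMHMMHMH

Derivation:
LFU simulation (capacity=2):
  1. access mango: MISS. Cache: [mango(c=1)]
  2. access mango: HIT, count now 2. Cache: [mango(c=2)]
  3. access mango: HIT, count now 3. Cache: [mango(c=3)]
  4. access fox: MISS. Cache: [fox(c=1) mango(c=3)]
  5. access eel: MISS, evict fox(c=1). Cache: [eel(c=1) mango(c=3)]
  6. access eel: HIT, count now 2. Cache: [eel(c=2) mango(c=3)]
  7. access eel: HIT, count now 3. Cache: [mango(c=3) eel(c=3)]
  8. access cow: MISS, evict mango(c=3). Cache: [cow(c=1) eel(c=3)]
  9. access cherry: MISS, evict cow(c=1). Cache: [cherry(c=1) eel(c=3)]
  10. access eel: HIT, count now 4. Cache: [cherry(c=1) eel(c=4)]
  11. access eel: HIT, count now 5. Cache: [cherry(c=1) eel(c=5)]
  12. access cherry: HIT, count now 2. Cache: [cherry(c=2) eel(c=5)]
  13. access hen: MISS, evict cherry(c=2). Cache: [hen(c=1) eel(c=5)]
  14. access cow: MISS, evict hen(c=1). Cache: [cow(c=1) eel(c=5)]
  15. access hen: MISS, evict cow(c=1). Cache: [hen(c=1) eel(c=5)]
  16. access eel: HIT, count now 6. Cache: [hen(c=1) eel(c=6)]
  17. access mango: MISS, evict hen(c=1). Cache: [mango(c=1) eel(c=6)]
  18. access cow: MISS, evict mango(c=1). Cache: [cow(c=1) eel(c=6)]
  19. access cow: HIT, count now 2. Cache: [cow(c=2) eel(c=6)]
  20. access hen: MISS, evict cow(c=2). Cache: [hen(c=1) eel(c=6)]
  21. access mango: MISS, evict hen(c=1). Cache: [mango(c=1) eel(c=6)]
  22. access mango: HIT, count now 2. Cache: [mango(c=2) eel(c=6)]
  23. access cherry: MISS, evict mango(c=2). Cache: [cherry(c=1) eel(c=6)]
  24. access eel: HIT, count now 7. Cache: [cherry(c=1) eel(c=7)]
Total: 11 hits, 13 misses, 11 evictions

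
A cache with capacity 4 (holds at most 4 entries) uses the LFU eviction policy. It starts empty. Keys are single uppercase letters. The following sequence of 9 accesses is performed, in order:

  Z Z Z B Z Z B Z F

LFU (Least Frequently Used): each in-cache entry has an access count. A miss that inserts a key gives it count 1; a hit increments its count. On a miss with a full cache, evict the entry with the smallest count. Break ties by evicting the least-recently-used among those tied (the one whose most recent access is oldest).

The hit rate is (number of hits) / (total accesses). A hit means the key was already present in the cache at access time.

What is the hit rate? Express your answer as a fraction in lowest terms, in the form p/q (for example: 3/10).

LFU simulation (capacity=4):
  1. access Z: MISS. Cache: [Z(c=1)]
  2. access Z: HIT, count now 2. Cache: [Z(c=2)]
  3. access Z: HIT, count now 3. Cache: [Z(c=3)]
  4. access B: MISS. Cache: [B(c=1) Z(c=3)]
  5. access Z: HIT, count now 4. Cache: [B(c=1) Z(c=4)]
  6. access Z: HIT, count now 5. Cache: [B(c=1) Z(c=5)]
  7. access B: HIT, count now 2. Cache: [B(c=2) Z(c=5)]
  8. access Z: HIT, count now 6. Cache: [B(c=2) Z(c=6)]
  9. access F: MISS. Cache: [F(c=1) B(c=2) Z(c=6)]
Total: 6 hits, 3 misses, 0 evictions

Hit rate = 6/9 = 2/3

Answer: 2/3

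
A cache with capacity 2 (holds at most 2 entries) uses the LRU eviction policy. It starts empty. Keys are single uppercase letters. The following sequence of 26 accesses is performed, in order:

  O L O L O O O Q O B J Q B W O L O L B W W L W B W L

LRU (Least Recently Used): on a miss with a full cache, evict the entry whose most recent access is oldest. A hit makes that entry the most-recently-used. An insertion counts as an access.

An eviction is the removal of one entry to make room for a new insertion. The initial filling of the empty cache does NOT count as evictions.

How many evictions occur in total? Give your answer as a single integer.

LRU simulation (capacity=2):
  1. access O: MISS. Cache (LRU->MRU): [O]
  2. access L: MISS. Cache (LRU->MRU): [O L]
  3. access O: HIT. Cache (LRU->MRU): [L O]
  4. access L: HIT. Cache (LRU->MRU): [O L]
  5. access O: HIT. Cache (LRU->MRU): [L O]
  6. access O: HIT. Cache (LRU->MRU): [L O]
  7. access O: HIT. Cache (LRU->MRU): [L O]
  8. access Q: MISS, evict L. Cache (LRU->MRU): [O Q]
  9. access O: HIT. Cache (LRU->MRU): [Q O]
  10. access B: MISS, evict Q. Cache (LRU->MRU): [O B]
  11. access J: MISS, evict O. Cache (LRU->MRU): [B J]
  12. access Q: MISS, evict B. Cache (LRU->MRU): [J Q]
  13. access B: MISS, evict J. Cache (LRU->MRU): [Q B]
  14. access W: MISS, evict Q. Cache (LRU->MRU): [B W]
  15. access O: MISS, evict B. Cache (LRU->MRU): [W O]
  16. access L: MISS, evict W. Cache (LRU->MRU): [O L]
  17. access O: HIT. Cache (LRU->MRU): [L O]
  18. access L: HIT. Cache (LRU->MRU): [O L]
  19. access B: MISS, evict O. Cache (LRU->MRU): [L B]
  20. access W: MISS, evict L. Cache (LRU->MRU): [B W]
  21. access W: HIT. Cache (LRU->MRU): [B W]
  22. access L: MISS, evict B. Cache (LRU->MRU): [W L]
  23. access W: HIT. Cache (LRU->MRU): [L W]
  24. access B: MISS, evict L. Cache (LRU->MRU): [W B]
  25. access W: HIT. Cache (LRU->MRU): [B W]
  26. access L: MISS, evict B. Cache (LRU->MRU): [W L]
Total: 11 hits, 15 misses, 13 evictions

Answer: 13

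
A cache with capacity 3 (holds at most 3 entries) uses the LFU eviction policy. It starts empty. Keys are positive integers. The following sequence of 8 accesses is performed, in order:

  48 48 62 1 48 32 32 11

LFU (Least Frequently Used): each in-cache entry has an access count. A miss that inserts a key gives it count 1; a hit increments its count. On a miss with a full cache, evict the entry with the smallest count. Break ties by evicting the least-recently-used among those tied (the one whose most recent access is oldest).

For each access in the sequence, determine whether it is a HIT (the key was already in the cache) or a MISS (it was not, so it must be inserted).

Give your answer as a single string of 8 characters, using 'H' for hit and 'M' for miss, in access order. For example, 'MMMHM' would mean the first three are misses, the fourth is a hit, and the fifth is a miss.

LFU simulation (capacity=3):
  1. access 48: MISS. Cache: [48(c=1)]
  2. access 48: HIT, count now 2. Cache: [48(c=2)]
  3. access 62: MISS. Cache: [62(c=1) 48(c=2)]
  4. access 1: MISS. Cache: [62(c=1) 1(c=1) 48(c=2)]
  5. access 48: HIT, count now 3. Cache: [62(c=1) 1(c=1) 48(c=3)]
  6. access 32: MISS, evict 62(c=1). Cache: [1(c=1) 32(c=1) 48(c=3)]
  7. access 32: HIT, count now 2. Cache: [1(c=1) 32(c=2) 48(c=3)]
  8. access 11: MISS, evict 1(c=1). Cache: [11(c=1) 32(c=2) 48(c=3)]
Total: 3 hits, 5 misses, 2 evictions

Answer: MHMMHMHM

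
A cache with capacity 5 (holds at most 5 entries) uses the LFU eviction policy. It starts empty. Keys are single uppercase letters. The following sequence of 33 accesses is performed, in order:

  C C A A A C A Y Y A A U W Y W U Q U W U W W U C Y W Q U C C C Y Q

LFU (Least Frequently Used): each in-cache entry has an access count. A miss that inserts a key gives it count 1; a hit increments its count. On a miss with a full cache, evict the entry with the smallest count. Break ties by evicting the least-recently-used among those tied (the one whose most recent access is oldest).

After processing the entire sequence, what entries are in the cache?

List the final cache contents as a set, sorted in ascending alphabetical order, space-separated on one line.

Answer: A Q U W Y

Derivation:
LFU simulation (capacity=5):
  1. access C: MISS. Cache: [C(c=1)]
  2. access C: HIT, count now 2. Cache: [C(c=2)]
  3. access A: MISS. Cache: [A(c=1) C(c=2)]
  4. access A: HIT, count now 2. Cache: [C(c=2) A(c=2)]
  5. access A: HIT, count now 3. Cache: [C(c=2) A(c=3)]
  6. access C: HIT, count now 3. Cache: [A(c=3) C(c=3)]
  7. access A: HIT, count now 4. Cache: [C(c=3) A(c=4)]
  8. access Y: MISS. Cache: [Y(c=1) C(c=3) A(c=4)]
  9. access Y: HIT, count now 2. Cache: [Y(c=2) C(c=3) A(c=4)]
  10. access A: HIT, count now 5. Cache: [Y(c=2) C(c=3) A(c=5)]
  11. access A: HIT, count now 6. Cache: [Y(c=2) C(c=3) A(c=6)]
  12. access U: MISS. Cache: [U(c=1) Y(c=2) C(c=3) A(c=6)]
  13. access W: MISS. Cache: [U(c=1) W(c=1) Y(c=2) C(c=3) A(c=6)]
  14. access Y: HIT, count now 3. Cache: [U(c=1) W(c=1) C(c=3) Y(c=3) A(c=6)]
  15. access W: HIT, count now 2. Cache: [U(c=1) W(c=2) C(c=3) Y(c=3) A(c=6)]
  16. access U: HIT, count now 2. Cache: [W(c=2) U(c=2) C(c=3) Y(c=3) A(c=6)]
  17. access Q: MISS, evict W(c=2). Cache: [Q(c=1) U(c=2) C(c=3) Y(c=3) A(c=6)]
  18. access U: HIT, count now 3. Cache: [Q(c=1) C(c=3) Y(c=3) U(c=3) A(c=6)]
  19. access W: MISS, evict Q(c=1). Cache: [W(c=1) C(c=3) Y(c=3) U(c=3) A(c=6)]
  20. access U: HIT, count now 4. Cache: [W(c=1) C(c=3) Y(c=3) U(c=4) A(c=6)]
  21. access W: HIT, count now 2. Cache: [W(c=2) C(c=3) Y(c=3) U(c=4) A(c=6)]
  22. access W: HIT, count now 3. Cache: [C(c=3) Y(c=3) W(c=3) U(c=4) A(c=6)]
  23. access U: HIT, count now 5. Cache: [C(c=3) Y(c=3) W(c=3) U(c=5) A(c=6)]
  24. access C: HIT, count now 4. Cache: [Y(c=3) W(c=3) C(c=4) U(c=5) A(c=6)]
  25. access Y: HIT, count now 4. Cache: [W(c=3) C(c=4) Y(c=4) U(c=5) A(c=6)]
  26. access W: HIT, count now 4. Cache: [C(c=4) Y(c=4) W(c=4) U(c=5) A(c=6)]
  27. access Q: MISS, evict C(c=4). Cache: [Q(c=1) Y(c=4) W(c=4) U(c=5) A(c=6)]
  28. access U: HIT, count now 6. Cache: [Q(c=1) Y(c=4) W(c=4) A(c=6) U(c=6)]
  29. access C: MISS, evict Q(c=1). Cache: [C(c=1) Y(c=4) W(c=4) A(c=6) U(c=6)]
  30. access C: HIT, count now 2. Cache: [C(c=2) Y(c=4) W(c=4) A(c=6) U(c=6)]
  31. access C: HIT, count now 3. Cache: [C(c=3) Y(c=4) W(c=4) A(c=6) U(c=6)]
  32. access Y: HIT, count now 5. Cache: [C(c=3) W(c=4) Y(c=5) A(c=6) U(c=6)]
  33. access Q: MISS, evict C(c=3). Cache: [Q(c=1) W(c=4) Y(c=5) A(c=6) U(c=6)]
Total: 23 hits, 10 misses, 5 evictions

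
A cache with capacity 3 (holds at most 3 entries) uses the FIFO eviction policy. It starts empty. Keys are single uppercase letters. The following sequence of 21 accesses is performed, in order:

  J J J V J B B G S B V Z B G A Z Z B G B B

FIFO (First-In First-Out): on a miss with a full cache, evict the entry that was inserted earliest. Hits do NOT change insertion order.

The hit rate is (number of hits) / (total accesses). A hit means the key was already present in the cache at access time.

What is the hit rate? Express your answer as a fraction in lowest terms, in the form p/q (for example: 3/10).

Answer: 8/21

Derivation:
FIFO simulation (capacity=3):
  1. access J: MISS. Cache (old->new): [J]
  2. access J: HIT. Cache (old->new): [J]
  3. access J: HIT. Cache (old->new): [J]
  4. access V: MISS. Cache (old->new): [J V]
  5. access J: HIT. Cache (old->new): [J V]
  6. access B: MISS. Cache (old->new): [J V B]
  7. access B: HIT. Cache (old->new): [J V B]
  8. access G: MISS, evict J. Cache (old->new): [V B G]
  9. access S: MISS, evict V. Cache (old->new): [B G S]
  10. access B: HIT. Cache (old->new): [B G S]
  11. access V: MISS, evict B. Cache (old->new): [G S V]
  12. access Z: MISS, evict G. Cache (old->new): [S V Z]
  13. access B: MISS, evict S. Cache (old->new): [V Z B]
  14. access G: MISS, evict V. Cache (old->new): [Z B G]
  15. access A: MISS, evict Z. Cache (old->new): [B G A]
  16. access Z: MISS, evict B. Cache (old->new): [G A Z]
  17. access Z: HIT. Cache (old->new): [G A Z]
  18. access B: MISS, evict G. Cache (old->new): [A Z B]
  19. access G: MISS, evict A. Cache (old->new): [Z B G]
  20. access B: HIT. Cache (old->new): [Z B G]
  21. access B: HIT. Cache (old->new): [Z B G]
Total: 8 hits, 13 misses, 10 evictions

Hit rate = 8/21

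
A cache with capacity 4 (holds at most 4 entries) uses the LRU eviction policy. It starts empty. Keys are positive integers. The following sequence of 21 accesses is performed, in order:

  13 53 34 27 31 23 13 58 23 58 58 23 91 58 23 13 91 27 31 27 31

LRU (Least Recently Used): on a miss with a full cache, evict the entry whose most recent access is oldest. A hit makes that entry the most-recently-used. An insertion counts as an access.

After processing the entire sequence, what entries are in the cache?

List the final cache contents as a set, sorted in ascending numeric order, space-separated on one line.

LRU simulation (capacity=4):
  1. access 13: MISS. Cache (LRU->MRU): [13]
  2. access 53: MISS. Cache (LRU->MRU): [13 53]
  3. access 34: MISS. Cache (LRU->MRU): [13 53 34]
  4. access 27: MISS. Cache (LRU->MRU): [13 53 34 27]
  5. access 31: MISS, evict 13. Cache (LRU->MRU): [53 34 27 31]
  6. access 23: MISS, evict 53. Cache (LRU->MRU): [34 27 31 23]
  7. access 13: MISS, evict 34. Cache (LRU->MRU): [27 31 23 13]
  8. access 58: MISS, evict 27. Cache (LRU->MRU): [31 23 13 58]
  9. access 23: HIT. Cache (LRU->MRU): [31 13 58 23]
  10. access 58: HIT. Cache (LRU->MRU): [31 13 23 58]
  11. access 58: HIT. Cache (LRU->MRU): [31 13 23 58]
  12. access 23: HIT. Cache (LRU->MRU): [31 13 58 23]
  13. access 91: MISS, evict 31. Cache (LRU->MRU): [13 58 23 91]
  14. access 58: HIT. Cache (LRU->MRU): [13 23 91 58]
  15. access 23: HIT. Cache (LRU->MRU): [13 91 58 23]
  16. access 13: HIT. Cache (LRU->MRU): [91 58 23 13]
  17. access 91: HIT. Cache (LRU->MRU): [58 23 13 91]
  18. access 27: MISS, evict 58. Cache (LRU->MRU): [23 13 91 27]
  19. access 31: MISS, evict 23. Cache (LRU->MRU): [13 91 27 31]
  20. access 27: HIT. Cache (LRU->MRU): [13 91 31 27]
  21. access 31: HIT. Cache (LRU->MRU): [13 91 27 31]
Total: 10 hits, 11 misses, 7 evictions

Answer: 13 27 31 91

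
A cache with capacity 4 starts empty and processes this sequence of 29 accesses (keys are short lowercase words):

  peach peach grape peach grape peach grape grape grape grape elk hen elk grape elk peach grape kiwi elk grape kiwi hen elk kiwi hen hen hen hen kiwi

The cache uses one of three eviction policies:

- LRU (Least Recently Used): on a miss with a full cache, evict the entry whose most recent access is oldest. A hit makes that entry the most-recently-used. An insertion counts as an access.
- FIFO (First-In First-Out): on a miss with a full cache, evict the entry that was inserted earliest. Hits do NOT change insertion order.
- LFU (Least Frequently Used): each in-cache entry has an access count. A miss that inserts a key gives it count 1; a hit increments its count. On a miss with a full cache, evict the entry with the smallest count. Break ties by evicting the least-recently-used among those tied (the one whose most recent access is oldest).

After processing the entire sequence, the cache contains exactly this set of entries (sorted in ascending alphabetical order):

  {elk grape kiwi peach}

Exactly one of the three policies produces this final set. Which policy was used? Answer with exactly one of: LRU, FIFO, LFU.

Simulating under each policy and comparing final sets:
  LRU: final set = {elk grape hen kiwi} -> differs
  FIFO: final set = {elk grape hen kiwi} -> differs
  LFU: final set = {elk grape kiwi peach} -> MATCHES target
Only LFU produces the target set.

Answer: LFU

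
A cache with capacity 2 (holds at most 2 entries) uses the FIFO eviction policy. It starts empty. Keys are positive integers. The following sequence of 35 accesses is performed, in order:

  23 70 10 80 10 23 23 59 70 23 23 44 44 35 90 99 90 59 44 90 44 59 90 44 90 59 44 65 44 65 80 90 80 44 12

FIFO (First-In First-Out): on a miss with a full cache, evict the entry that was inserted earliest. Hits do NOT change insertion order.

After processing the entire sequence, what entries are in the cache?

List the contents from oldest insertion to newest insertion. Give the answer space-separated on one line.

FIFO simulation (capacity=2):
  1. access 23: MISS. Cache (old->new): [23]
  2. access 70: MISS. Cache (old->new): [23 70]
  3. access 10: MISS, evict 23. Cache (old->new): [70 10]
  4. access 80: MISS, evict 70. Cache (old->new): [10 80]
  5. access 10: HIT. Cache (old->new): [10 80]
  6. access 23: MISS, evict 10. Cache (old->new): [80 23]
  7. access 23: HIT. Cache (old->new): [80 23]
  8. access 59: MISS, evict 80. Cache (old->new): [23 59]
  9. access 70: MISS, evict 23. Cache (old->new): [59 70]
  10. access 23: MISS, evict 59. Cache (old->new): [70 23]
  11. access 23: HIT. Cache (old->new): [70 23]
  12. access 44: MISS, evict 70. Cache (old->new): [23 44]
  13. access 44: HIT. Cache (old->new): [23 44]
  14. access 35: MISS, evict 23. Cache (old->new): [44 35]
  15. access 90: MISS, evict 44. Cache (old->new): [35 90]
  16. access 99: MISS, evict 35. Cache (old->new): [90 99]
  17. access 90: HIT. Cache (old->new): [90 99]
  18. access 59: MISS, evict 90. Cache (old->new): [99 59]
  19. access 44: MISS, evict 99. Cache (old->new): [59 44]
  20. access 90: MISS, evict 59. Cache (old->new): [44 90]
  21. access 44: HIT. Cache (old->new): [44 90]
  22. access 59: MISS, evict 44. Cache (old->new): [90 59]
  23. access 90: HIT. Cache (old->new): [90 59]
  24. access 44: MISS, evict 90. Cache (old->new): [59 44]
  25. access 90: MISS, evict 59. Cache (old->new): [44 90]
  26. access 59: MISS, evict 44. Cache (old->new): [90 59]
  27. access 44: MISS, evict 90. Cache (old->new): [59 44]
  28. access 65: MISS, evict 59. Cache (old->new): [44 65]
  29. access 44: HIT. Cache (old->new): [44 65]
  30. access 65: HIT. Cache (old->new): [44 65]
  31. access 80: MISS, evict 44. Cache (old->new): [65 80]
  32. access 90: MISS, evict 65. Cache (old->new): [80 90]
  33. access 80: HIT. Cache (old->new): [80 90]
  34. access 44: MISS, evict 80. Cache (old->new): [90 44]
  35. access 12: MISS, evict 90. Cache (old->new): [44 12]
Total: 10 hits, 25 misses, 23 evictions

Answer: 44 12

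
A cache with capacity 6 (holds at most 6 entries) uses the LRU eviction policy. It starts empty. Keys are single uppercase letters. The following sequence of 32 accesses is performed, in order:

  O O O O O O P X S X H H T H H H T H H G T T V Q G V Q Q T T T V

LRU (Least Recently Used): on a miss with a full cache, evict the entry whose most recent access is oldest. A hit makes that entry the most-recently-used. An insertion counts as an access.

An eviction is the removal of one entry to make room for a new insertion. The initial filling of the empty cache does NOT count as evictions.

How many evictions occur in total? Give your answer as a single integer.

LRU simulation (capacity=6):
  1. access O: MISS. Cache (LRU->MRU): [O]
  2. access O: HIT. Cache (LRU->MRU): [O]
  3. access O: HIT. Cache (LRU->MRU): [O]
  4. access O: HIT. Cache (LRU->MRU): [O]
  5. access O: HIT. Cache (LRU->MRU): [O]
  6. access O: HIT. Cache (LRU->MRU): [O]
  7. access P: MISS. Cache (LRU->MRU): [O P]
  8. access X: MISS. Cache (LRU->MRU): [O P X]
  9. access S: MISS. Cache (LRU->MRU): [O P X S]
  10. access X: HIT. Cache (LRU->MRU): [O P S X]
  11. access H: MISS. Cache (LRU->MRU): [O P S X H]
  12. access H: HIT. Cache (LRU->MRU): [O P S X H]
  13. access T: MISS. Cache (LRU->MRU): [O P S X H T]
  14. access H: HIT. Cache (LRU->MRU): [O P S X T H]
  15. access H: HIT. Cache (LRU->MRU): [O P S X T H]
  16. access H: HIT. Cache (LRU->MRU): [O P S X T H]
  17. access T: HIT. Cache (LRU->MRU): [O P S X H T]
  18. access H: HIT. Cache (LRU->MRU): [O P S X T H]
  19. access H: HIT. Cache (LRU->MRU): [O P S X T H]
  20. access G: MISS, evict O. Cache (LRU->MRU): [P S X T H G]
  21. access T: HIT. Cache (LRU->MRU): [P S X H G T]
  22. access T: HIT. Cache (LRU->MRU): [P S X H G T]
  23. access V: MISS, evict P. Cache (LRU->MRU): [S X H G T V]
  24. access Q: MISS, evict S. Cache (LRU->MRU): [X H G T V Q]
  25. access G: HIT. Cache (LRU->MRU): [X H T V Q G]
  26. access V: HIT. Cache (LRU->MRU): [X H T Q G V]
  27. access Q: HIT. Cache (LRU->MRU): [X H T G V Q]
  28. access Q: HIT. Cache (LRU->MRU): [X H T G V Q]
  29. access T: HIT. Cache (LRU->MRU): [X H G V Q T]
  30. access T: HIT. Cache (LRU->MRU): [X H G V Q T]
  31. access T: HIT. Cache (LRU->MRU): [X H G V Q T]
  32. access V: HIT. Cache (LRU->MRU): [X H G Q T V]
Total: 23 hits, 9 misses, 3 evictions

Answer: 3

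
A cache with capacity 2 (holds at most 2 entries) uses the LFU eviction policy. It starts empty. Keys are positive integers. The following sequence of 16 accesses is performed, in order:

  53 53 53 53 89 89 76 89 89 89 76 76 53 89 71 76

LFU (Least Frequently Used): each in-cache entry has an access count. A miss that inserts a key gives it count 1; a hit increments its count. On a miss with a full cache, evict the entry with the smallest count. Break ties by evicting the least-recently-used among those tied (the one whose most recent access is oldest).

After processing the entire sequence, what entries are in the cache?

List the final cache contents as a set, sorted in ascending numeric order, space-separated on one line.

LFU simulation (capacity=2):
  1. access 53: MISS. Cache: [53(c=1)]
  2. access 53: HIT, count now 2. Cache: [53(c=2)]
  3. access 53: HIT, count now 3. Cache: [53(c=3)]
  4. access 53: HIT, count now 4. Cache: [53(c=4)]
  5. access 89: MISS. Cache: [89(c=1) 53(c=4)]
  6. access 89: HIT, count now 2. Cache: [89(c=2) 53(c=4)]
  7. access 76: MISS, evict 89(c=2). Cache: [76(c=1) 53(c=4)]
  8. access 89: MISS, evict 76(c=1). Cache: [89(c=1) 53(c=4)]
  9. access 89: HIT, count now 2. Cache: [89(c=2) 53(c=4)]
  10. access 89: HIT, count now 3. Cache: [89(c=3) 53(c=4)]
  11. access 76: MISS, evict 89(c=3). Cache: [76(c=1) 53(c=4)]
  12. access 76: HIT, count now 2. Cache: [76(c=2) 53(c=4)]
  13. access 53: HIT, count now 5. Cache: [76(c=2) 53(c=5)]
  14. access 89: MISS, evict 76(c=2). Cache: [89(c=1) 53(c=5)]
  15. access 71: MISS, evict 89(c=1). Cache: [71(c=1) 53(c=5)]
  16. access 76: MISS, evict 71(c=1). Cache: [76(c=1) 53(c=5)]
Total: 8 hits, 8 misses, 6 evictions

Answer: 53 76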